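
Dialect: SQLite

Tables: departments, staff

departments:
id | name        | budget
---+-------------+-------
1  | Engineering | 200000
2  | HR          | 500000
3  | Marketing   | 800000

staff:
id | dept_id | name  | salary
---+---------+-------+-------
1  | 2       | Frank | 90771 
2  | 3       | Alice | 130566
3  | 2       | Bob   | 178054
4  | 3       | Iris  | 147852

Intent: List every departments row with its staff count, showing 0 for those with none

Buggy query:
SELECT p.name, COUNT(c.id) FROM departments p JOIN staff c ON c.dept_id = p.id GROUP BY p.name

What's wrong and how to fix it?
Bug: INNER JOIN drops departments rows that have no matching staff rows

Fix: Switch to LEFT JOIN to retain unmatched parent rows

Corrected query:
SELECT p.name, COUNT(c.id) FROM departments p LEFT JOIN staff c ON c.dept_id = p.id GROUP BY p.name

Result:
name        | COUNT(c.id)
------------+------------
Engineering | 0          
HR          | 2          
Marketing   | 2          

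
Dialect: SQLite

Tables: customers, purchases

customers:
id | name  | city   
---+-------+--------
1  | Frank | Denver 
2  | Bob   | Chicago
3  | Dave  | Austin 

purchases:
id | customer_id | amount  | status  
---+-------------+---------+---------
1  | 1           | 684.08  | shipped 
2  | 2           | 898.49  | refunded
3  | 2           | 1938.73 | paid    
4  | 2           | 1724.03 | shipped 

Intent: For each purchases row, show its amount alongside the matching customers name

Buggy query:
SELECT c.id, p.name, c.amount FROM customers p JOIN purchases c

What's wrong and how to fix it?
Bug: JOIN with no ON clause produces a cartesian product; every purchases row pairs with every customers row

Fix: Add ON c.customer_id = p.id to the JOIN

Corrected query:
SELECT c.id, p.name, c.amount FROM customers p JOIN purchases c ON c.customer_id = p.id

Result:
id | name  | amount 
---+-------+--------
1  | Frank | 684.08 
2  | Bob   | 898.49 
3  | Bob   | 1938.73
4  | Bob   | 1724.03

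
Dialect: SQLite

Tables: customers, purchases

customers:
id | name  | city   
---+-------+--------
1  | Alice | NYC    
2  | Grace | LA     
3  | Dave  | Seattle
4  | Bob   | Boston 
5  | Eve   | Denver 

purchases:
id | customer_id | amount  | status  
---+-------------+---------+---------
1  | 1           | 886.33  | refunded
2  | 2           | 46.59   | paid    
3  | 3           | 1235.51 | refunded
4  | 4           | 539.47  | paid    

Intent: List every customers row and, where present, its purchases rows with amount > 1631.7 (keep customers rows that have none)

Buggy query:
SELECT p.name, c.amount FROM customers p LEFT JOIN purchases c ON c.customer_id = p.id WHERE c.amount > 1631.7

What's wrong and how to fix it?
Bug: A WHERE condition on the right-hand table after LEFT JOIN drops unmatched parents

Fix: Put 'c.amount > 1631.7' in the JOIN's ON clause instead of WHERE

Corrected query:
SELECT p.name, c.amount FROM customers p LEFT JOIN purchases c ON c.customer_id = p.id AND c.amount > 1631.7

Result:
name  | amount
------+-------
Alice | NULL  
Grace | NULL  
Dave  | NULL  
Bob   | NULL  
Eve   | NULL  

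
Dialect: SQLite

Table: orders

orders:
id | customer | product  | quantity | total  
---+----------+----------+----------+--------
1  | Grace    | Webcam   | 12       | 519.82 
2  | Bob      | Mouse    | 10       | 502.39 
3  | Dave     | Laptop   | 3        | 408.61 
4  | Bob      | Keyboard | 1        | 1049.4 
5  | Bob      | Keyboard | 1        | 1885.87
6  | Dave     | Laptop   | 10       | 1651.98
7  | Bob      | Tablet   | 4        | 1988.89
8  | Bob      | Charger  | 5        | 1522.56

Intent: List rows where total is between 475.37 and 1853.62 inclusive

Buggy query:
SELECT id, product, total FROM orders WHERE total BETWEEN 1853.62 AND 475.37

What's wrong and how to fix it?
Bug: BETWEEN expects the lower bound first; with 1853.62 AND 475.37 the range is empty

Fix: Swap the bounds so the smaller value comes first

Corrected query:
SELECT id, product, total FROM orders WHERE total BETWEEN 475.37 AND 1853.62

Result:
id | product  | total  
---+----------+--------
1  | Webcam   | 519.82 
2  | Mouse    | 502.39 
4  | Keyboard | 1049.4 
6  | Laptop   | 1651.98
8  | Charger  | 1522.56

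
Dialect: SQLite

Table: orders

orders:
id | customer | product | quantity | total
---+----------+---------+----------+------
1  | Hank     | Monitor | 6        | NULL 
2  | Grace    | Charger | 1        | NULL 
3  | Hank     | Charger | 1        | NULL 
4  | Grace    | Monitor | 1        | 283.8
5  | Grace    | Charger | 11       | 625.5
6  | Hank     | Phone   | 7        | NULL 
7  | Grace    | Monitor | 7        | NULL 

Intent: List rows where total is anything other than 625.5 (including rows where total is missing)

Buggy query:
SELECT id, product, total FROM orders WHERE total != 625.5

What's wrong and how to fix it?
Bug: Inequality against NULL is unknown, not true; rows with NULL are dropped

Fix: Handle NULL separately with IS NULL alongside the inequality

Corrected query:
SELECT id, product, total FROM orders WHERE total != 625.5 OR total IS NULL

Result:
id | product | total
---+---------+------
1  | Monitor | NULL 
2  | Charger | NULL 
3  | Charger | NULL 
4  | Monitor | 283.8
6  | Phone   | NULL 
7  | Monitor | NULL 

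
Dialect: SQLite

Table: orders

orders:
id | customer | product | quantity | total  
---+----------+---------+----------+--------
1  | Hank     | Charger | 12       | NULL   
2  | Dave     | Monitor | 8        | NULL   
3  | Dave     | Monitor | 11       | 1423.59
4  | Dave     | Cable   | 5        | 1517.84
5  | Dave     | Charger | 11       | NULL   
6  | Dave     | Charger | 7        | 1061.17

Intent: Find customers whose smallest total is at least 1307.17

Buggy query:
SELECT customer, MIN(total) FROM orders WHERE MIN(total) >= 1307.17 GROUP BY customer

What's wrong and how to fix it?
Bug: MIN() in WHERE is a misuse of aggregate

Fix: Use HAVING for the per-group MIN condition

Corrected query:
SELECT customer, MIN(total) FROM orders GROUP BY customer HAVING MIN(total) >= 1307.17

Result:
(no rows)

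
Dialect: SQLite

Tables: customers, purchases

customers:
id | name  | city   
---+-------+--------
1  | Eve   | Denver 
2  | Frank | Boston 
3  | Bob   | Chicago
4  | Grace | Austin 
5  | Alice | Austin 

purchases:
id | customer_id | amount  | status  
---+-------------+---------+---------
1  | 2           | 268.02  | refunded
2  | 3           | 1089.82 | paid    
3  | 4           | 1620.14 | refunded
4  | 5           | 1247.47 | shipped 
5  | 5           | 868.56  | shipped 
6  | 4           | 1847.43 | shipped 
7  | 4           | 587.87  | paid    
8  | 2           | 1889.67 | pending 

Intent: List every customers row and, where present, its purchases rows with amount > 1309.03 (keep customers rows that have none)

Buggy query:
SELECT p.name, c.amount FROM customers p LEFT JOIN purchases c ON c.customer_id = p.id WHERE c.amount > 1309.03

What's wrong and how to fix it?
Bug: A WHERE condition on the right-hand table after LEFT JOIN drops unmatched parents

Fix: Put 'c.amount > 1309.03' in the JOIN's ON clause instead of WHERE

Corrected query:
SELECT p.name, c.amount FROM customers p LEFT JOIN purchases c ON c.customer_id = p.id AND c.amount > 1309.03

Result:
name  | amount 
------+--------
Eve   | NULL   
Frank | 1889.67
Bob   | NULL   
Grace | 1620.14
Grace | 1847.43
Alice | NULL   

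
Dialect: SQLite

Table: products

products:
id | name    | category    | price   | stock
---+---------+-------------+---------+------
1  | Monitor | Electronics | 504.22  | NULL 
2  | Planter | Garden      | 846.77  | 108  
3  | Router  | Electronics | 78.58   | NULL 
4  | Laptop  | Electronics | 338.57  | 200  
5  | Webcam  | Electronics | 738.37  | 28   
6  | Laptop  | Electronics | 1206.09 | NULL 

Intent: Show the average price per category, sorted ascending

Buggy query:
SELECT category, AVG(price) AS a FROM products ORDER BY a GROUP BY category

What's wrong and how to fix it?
Bug: GROUP BY must precede ORDER BY

Fix: Move ORDER BY to the end, after GROUP BY

Corrected query:
SELECT category, AVG(price) AS a FROM products GROUP BY category ORDER BY a

Result:
category    | a      
------------+--------
Electronics | 573.166
Garden      | 846.77 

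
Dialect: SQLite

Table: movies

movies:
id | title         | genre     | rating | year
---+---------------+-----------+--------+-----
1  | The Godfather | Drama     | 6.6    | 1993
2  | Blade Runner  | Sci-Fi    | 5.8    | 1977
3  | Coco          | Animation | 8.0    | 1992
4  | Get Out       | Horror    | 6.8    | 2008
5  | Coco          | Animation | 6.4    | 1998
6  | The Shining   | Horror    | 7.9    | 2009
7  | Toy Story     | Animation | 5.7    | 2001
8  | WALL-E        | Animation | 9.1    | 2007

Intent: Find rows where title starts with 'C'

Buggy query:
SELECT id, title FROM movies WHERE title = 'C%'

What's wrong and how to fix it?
Bug: Wildcards only work with LIKE; '=' treats '%' as a literal character

Fix: Use LIKE for wildcard pattern matching

Corrected query:
SELECT id, title FROM movies WHERE title LIKE 'C%'

Result:
id | title
---+------
3  | Coco 
5  | Coco 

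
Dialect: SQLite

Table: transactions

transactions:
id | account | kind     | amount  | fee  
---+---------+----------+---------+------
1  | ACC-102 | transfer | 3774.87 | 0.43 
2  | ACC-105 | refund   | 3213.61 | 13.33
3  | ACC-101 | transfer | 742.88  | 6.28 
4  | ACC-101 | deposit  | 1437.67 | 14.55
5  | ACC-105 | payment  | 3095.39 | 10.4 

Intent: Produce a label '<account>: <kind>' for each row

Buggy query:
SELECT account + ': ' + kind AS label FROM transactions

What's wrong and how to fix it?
Bug: SQLite uses || for string concatenation; + coerces text to numbers (yielding 0)

Fix: Replace + with || to concatenate text

Corrected query:
SELECT account || ': ' || kind AS label FROM transactions

Result:
label            
-----------------
ACC-102: transfer
ACC-105: refund  
ACC-101: transfer
ACC-101: deposit 
ACC-105: payment 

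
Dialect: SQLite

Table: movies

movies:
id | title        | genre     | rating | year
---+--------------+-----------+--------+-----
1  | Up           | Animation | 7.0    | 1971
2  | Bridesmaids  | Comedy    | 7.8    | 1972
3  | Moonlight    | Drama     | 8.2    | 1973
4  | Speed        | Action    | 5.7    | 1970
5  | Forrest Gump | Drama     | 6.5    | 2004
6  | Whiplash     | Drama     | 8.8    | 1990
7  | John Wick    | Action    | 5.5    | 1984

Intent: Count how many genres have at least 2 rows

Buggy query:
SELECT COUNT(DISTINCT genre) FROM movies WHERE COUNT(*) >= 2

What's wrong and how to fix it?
Bug: WHERE filters individual rows, not groups, so a group-level COUNT is invalid there

Fix: Group first with HAVING COUNT(*) >= 2, then COUNT the resulting groups

Corrected query:
SELECT COUNT(*) FROM (SELECT genre FROM movies GROUP BY genre HAVING COUNT(*) >= 2)

Result:
COUNT(*)
--------
2       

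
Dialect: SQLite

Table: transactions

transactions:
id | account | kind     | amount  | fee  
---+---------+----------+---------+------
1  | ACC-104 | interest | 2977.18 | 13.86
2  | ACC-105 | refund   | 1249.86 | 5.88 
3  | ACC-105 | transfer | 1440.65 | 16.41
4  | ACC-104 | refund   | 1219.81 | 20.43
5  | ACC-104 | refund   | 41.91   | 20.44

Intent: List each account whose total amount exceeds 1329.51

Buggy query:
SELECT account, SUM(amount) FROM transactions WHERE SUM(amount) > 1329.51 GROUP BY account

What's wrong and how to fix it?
Bug: WHERE runs before GROUP BY, so aggregates aren't available there

Fix: Move the aggregate condition to a HAVING clause

Corrected query:
SELECT account, SUM(amount) FROM transactions GROUP BY account HAVING SUM(amount) > 1329.51

Result:
account | SUM(amount)
--------+------------
ACC-104 | 4238.9     
ACC-105 | 2690.51    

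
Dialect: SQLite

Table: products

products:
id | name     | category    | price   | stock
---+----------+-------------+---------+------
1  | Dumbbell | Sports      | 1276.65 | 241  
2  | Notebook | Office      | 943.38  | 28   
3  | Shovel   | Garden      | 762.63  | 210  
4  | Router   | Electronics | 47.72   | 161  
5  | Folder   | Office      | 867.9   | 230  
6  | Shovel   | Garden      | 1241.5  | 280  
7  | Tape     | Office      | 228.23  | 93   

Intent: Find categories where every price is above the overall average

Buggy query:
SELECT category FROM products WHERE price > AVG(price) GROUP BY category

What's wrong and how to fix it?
Bug: WHERE evaluates per row before aggregation, so AVG() is unavailable

Fix: Use a subquery for AVG and a HAVING MIN(...) filter so the condition holds for every row in the group

Corrected query:
SELECT category FROM products GROUP BY category HAVING MIN(price) > (SELECT AVG(price) FROM products)

Result:
category
--------
Sports  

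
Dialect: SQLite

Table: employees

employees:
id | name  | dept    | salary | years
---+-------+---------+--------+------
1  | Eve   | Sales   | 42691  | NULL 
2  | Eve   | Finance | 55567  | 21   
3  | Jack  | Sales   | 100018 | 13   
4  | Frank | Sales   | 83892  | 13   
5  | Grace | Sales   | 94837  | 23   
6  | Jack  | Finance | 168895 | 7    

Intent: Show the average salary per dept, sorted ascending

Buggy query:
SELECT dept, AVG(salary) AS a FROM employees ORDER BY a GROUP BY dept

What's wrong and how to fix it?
Bug: ORDER BY appears before GROUP BY; SQL clause order requires GROUP BY first

Fix: Reorder: SELECT … FROM … GROUP BY … ORDER BY …

Corrected query:
SELECT dept, AVG(salary) AS a FROM employees GROUP BY dept ORDER BY a

Result:
dept    | a      
--------+--------
Sales   | 80359.5
Finance | 112231 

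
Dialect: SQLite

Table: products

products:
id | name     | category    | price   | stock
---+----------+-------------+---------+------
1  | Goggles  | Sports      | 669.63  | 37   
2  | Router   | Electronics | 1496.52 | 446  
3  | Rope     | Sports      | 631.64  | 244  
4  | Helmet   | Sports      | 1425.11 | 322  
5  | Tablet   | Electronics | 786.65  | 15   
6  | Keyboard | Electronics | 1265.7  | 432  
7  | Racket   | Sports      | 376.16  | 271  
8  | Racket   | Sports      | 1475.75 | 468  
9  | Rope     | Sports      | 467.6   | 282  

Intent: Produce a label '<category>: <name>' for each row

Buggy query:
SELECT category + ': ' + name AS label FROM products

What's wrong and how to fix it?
Bug: '+' is numeric addition; on text columns SQLite converts them to 0 instead of concatenating

Fix: Replace + with || to concatenate text

Corrected query:
SELECT category || ': ' || name AS label FROM products

Result:
label                
---------------------
Sports: Goggles      
Electronics: Router  
Sports: Rope         
Sports: Helmet       
Electronics: Tablet  
Electronics: Keyboard
Sports: Racket       
Sports: Racket       
Sports: Rope         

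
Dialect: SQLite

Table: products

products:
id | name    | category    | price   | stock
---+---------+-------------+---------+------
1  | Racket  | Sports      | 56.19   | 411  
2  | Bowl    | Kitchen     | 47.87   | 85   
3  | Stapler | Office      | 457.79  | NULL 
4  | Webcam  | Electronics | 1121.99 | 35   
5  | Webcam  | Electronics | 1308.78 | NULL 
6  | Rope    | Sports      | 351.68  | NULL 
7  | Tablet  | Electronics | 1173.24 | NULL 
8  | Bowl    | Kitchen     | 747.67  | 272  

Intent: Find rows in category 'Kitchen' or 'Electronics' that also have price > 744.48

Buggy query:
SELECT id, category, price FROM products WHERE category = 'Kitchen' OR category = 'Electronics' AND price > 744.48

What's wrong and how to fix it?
Bug: Without parentheses, AND is evaluated before OR, so the price filter only applies to the 'Electronics' branch

Fix: Group the OR with parentheses (or use IN), then AND the threshold

Corrected query:
SELECT id, category, price FROM products WHERE (category = 'Kitchen' OR category = 'Electronics') AND price > 744.48

Result:
id | category    | price  
---+-------------+--------
4  | Electronics | 1121.99
5  | Electronics | 1308.78
7  | Electronics | 1173.24
8  | Kitchen     | 747.67 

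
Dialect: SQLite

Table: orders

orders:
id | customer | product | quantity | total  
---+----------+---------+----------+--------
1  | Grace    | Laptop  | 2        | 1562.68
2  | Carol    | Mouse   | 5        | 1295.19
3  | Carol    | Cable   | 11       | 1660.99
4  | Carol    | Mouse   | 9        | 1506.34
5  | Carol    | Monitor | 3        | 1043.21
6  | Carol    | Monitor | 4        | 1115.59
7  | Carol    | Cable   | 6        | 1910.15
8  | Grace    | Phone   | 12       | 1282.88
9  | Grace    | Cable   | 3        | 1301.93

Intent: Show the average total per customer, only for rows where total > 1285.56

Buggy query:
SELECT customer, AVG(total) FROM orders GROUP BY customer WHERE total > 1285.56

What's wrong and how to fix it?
Bug: WHERE cannot follow GROUP BY

Fix: Place WHERE between FROM and GROUP BY

Corrected query:
SELECT customer, AVG(total) FROM orders WHERE total > 1285.56 GROUP BY customer

Result:
customer | AVG(total)
---------+-----------
Carol    | 1593.1675 
Grace    | 1432.305  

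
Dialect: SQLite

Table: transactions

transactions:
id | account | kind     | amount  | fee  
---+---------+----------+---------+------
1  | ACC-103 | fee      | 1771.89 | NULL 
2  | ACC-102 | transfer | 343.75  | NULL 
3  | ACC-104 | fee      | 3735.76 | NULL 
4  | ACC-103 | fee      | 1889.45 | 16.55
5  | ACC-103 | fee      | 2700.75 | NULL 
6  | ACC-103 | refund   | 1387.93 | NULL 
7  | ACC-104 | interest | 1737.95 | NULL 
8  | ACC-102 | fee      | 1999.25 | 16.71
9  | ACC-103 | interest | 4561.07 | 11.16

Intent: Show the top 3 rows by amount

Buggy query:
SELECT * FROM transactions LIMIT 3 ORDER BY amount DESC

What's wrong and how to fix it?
Bug: ORDER BY cannot follow LIMIT; LIMIT is the final clause

Fix: Swap the clauses: ORDER BY first, then LIMIT

Corrected query:
SELECT * FROM transactions ORDER BY amount DESC LIMIT 3

Result:
id | account | kind     | amount  | fee  
---+---------+----------+---------+------
9  | ACC-103 | interest | 4561.07 | 11.16
3  | ACC-104 | fee      | 3735.76 | NULL 
5  | ACC-103 | fee      | 2700.75 | NULL 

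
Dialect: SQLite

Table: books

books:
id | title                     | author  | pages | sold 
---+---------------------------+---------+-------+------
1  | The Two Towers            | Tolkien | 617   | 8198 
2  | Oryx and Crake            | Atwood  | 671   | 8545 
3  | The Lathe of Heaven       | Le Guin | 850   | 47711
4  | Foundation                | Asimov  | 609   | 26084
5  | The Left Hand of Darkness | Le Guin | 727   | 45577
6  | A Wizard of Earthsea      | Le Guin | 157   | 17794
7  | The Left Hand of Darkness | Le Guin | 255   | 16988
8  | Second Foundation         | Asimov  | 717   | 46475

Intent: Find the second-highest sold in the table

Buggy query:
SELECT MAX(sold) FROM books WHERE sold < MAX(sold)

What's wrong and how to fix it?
Bug: The inner MAX is an aggregate inside WHERE, which is not allowed

Fix: Compute the overall MAX in a subquery, then take MAX of rows below it

Corrected query:
SELECT MAX(sold) FROM books WHERE sold < (SELECT MAX(sold) FROM books)

Result:
MAX(sold)
---------
46475    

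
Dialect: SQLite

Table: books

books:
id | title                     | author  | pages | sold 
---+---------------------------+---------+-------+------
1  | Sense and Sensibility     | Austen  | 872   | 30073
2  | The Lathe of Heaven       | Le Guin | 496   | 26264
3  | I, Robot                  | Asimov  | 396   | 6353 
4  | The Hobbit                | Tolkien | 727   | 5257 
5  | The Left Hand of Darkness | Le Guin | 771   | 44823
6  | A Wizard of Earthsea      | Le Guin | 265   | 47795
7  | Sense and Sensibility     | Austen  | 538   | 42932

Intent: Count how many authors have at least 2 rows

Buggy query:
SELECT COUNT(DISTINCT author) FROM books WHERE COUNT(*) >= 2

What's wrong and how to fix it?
Bug: WHERE filters individual rows, not groups, so a group-level COUNT is invalid there

Fix: Group first with HAVING COUNT(*) >= 2, then COUNT the resulting groups

Corrected query:
SELECT COUNT(*) FROM (SELECT author FROM books GROUP BY author HAVING COUNT(*) >= 2)

Result:
COUNT(*)
--------
2       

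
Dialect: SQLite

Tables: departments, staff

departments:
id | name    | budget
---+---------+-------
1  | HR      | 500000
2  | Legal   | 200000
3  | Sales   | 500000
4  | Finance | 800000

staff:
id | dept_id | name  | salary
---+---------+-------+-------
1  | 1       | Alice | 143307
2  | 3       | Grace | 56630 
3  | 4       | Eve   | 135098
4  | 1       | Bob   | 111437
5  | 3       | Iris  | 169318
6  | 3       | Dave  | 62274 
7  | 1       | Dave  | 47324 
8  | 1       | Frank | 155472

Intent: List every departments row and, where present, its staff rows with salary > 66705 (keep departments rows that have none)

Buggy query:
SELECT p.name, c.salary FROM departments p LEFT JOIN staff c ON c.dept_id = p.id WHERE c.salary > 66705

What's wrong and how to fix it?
Bug: Filtering c.salary in WHERE discards the NULL rows produced by LEFT JOIN, turning it into an inner join

Fix: Move the right-table condition into the ON clause so unmatched parents are kept

Corrected query:
SELECT p.name, c.salary FROM departments p LEFT JOIN staff c ON c.dept_id = p.id AND c.salary > 66705

Result:
name    | salary
--------+-------
HR      | 111437
HR      | 143307
HR      | 155472
Legal   | NULL  
Sales   | 169318
Finance | 135098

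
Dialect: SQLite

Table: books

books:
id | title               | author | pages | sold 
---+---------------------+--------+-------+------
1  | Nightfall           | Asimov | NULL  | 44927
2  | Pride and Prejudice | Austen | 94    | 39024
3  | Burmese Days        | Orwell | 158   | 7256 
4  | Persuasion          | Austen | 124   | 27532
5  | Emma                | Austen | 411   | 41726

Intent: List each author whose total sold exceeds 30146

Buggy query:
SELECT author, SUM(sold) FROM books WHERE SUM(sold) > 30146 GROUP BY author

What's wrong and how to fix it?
Bug: WHERE runs before GROUP BY, so aggregates aren't available there

Fix: Move the aggregate condition to a HAVING clause

Corrected query:
SELECT author, SUM(sold) FROM books GROUP BY author HAVING SUM(sold) > 30146

Result:
author | SUM(sold)
-------+----------
Asimov | 44927    
Austen | 108282   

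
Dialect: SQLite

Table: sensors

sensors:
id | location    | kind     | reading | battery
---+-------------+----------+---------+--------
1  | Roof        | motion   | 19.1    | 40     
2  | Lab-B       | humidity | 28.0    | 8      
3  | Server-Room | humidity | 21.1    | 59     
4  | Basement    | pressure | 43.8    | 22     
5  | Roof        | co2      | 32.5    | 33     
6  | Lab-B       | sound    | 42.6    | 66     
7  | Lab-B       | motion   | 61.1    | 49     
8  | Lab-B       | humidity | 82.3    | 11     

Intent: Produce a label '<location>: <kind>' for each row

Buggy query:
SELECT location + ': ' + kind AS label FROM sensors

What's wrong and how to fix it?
Bug: SQLite uses || for string concatenation; + coerces text to numbers (yielding 0)

Fix: Use the || operator for string concatenation

Corrected query:
SELECT location || ': ' || kind AS label FROM sensors

Result:
label                
---------------------
Roof: motion         
Lab-B: humidity      
Server-Room: humidity
Basement: pressure   
Roof: co2            
Lab-B: sound         
Lab-B: motion        
Lab-B: humidity      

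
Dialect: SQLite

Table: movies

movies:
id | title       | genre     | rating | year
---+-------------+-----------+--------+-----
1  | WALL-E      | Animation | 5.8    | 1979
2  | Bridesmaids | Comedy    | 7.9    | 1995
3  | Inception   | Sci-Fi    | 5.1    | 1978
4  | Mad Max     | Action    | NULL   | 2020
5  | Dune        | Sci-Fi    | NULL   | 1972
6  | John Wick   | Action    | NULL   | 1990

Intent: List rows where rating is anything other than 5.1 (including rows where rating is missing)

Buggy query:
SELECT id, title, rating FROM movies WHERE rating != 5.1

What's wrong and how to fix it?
Bug: Inequality against NULL is unknown, not true; rows with NULL are dropped

Fix: Add an explicit OR rating IS NULL to include the missing-value rows

Corrected query:
SELECT id, title, rating FROM movies WHERE rating != 5.1 OR rating IS NULL

Result:
id | title       | rating
---+-------------+-------
1  | WALL-E      | 5.8   
2  | Bridesmaids | 7.9   
4  | Mad Max     | NULL  
5  | Dune        | NULL  
6  | John Wick   | NULL  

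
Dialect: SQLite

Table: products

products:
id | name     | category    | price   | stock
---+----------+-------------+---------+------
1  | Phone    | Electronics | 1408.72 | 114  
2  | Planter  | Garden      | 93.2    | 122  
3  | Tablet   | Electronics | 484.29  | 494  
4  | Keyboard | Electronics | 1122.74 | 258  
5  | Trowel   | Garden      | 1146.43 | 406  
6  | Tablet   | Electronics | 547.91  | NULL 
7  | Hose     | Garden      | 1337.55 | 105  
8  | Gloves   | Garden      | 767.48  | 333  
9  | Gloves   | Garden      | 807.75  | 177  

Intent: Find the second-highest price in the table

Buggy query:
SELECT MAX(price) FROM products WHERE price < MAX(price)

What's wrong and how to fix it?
Bug: The inner MAX is an aggregate inside WHERE, which is not allowed

Fix: Put the inner MAX in a scalar subquery

Corrected query:
SELECT MAX(price) FROM products WHERE price < (SELECT MAX(price) FROM products)

Result:
MAX(price)
----------
1337.55   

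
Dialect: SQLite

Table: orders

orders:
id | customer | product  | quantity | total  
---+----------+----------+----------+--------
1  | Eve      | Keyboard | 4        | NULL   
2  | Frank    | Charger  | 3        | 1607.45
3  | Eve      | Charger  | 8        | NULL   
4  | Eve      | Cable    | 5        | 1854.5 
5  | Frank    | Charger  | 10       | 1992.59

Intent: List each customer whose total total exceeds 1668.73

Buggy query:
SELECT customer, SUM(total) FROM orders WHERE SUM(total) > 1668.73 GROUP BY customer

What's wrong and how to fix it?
Bug: Aggregate functions cannot appear in a WHERE clause

Fix: Use HAVING (which filters groups after aggregation) instead of WHERE

Corrected query:
SELECT customer, SUM(total) FROM orders GROUP BY customer HAVING SUM(total) > 1668.73

Result:
customer | SUM(total)
---------+-----------
Eve      | 1854.5    
Frank    | 3600.04   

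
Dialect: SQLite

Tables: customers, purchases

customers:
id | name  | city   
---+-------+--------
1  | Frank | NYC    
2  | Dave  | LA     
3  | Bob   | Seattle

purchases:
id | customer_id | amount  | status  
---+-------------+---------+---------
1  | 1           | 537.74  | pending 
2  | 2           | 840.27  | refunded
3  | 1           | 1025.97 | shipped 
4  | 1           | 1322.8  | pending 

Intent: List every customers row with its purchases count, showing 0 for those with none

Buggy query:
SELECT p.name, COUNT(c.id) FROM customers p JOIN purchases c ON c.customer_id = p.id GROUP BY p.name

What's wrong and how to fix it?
Bug: INNER JOIN drops customers rows that have no matching purchases rows

Fix: Use LEFT JOIN so parents without children still appear (COUNT(c.id) gives 0)

Corrected query:
SELECT p.name, COUNT(c.id) FROM customers p LEFT JOIN purchases c ON c.customer_id = p.id GROUP BY p.name

Result:
name  | COUNT(c.id)
------+------------
Bob   | 0          
Dave  | 1          
Frank | 3          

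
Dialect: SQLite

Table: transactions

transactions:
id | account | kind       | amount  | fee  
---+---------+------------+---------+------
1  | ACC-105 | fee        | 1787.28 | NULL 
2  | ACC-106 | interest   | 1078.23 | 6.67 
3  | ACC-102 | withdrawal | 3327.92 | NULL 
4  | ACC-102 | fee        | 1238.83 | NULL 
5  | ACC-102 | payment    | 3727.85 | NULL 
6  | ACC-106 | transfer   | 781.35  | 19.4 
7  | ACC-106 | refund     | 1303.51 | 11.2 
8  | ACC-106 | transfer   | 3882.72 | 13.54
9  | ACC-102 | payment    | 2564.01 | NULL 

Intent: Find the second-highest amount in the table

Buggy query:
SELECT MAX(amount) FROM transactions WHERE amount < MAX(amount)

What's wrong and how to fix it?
Bug: MAX(amount) on the right of the comparison is an aggregate-in-WHERE error

Fix: Put the inner MAX in a scalar subquery

Corrected query:
SELECT MAX(amount) FROM transactions WHERE amount < (SELECT MAX(amount) FROM transactions)

Result:
MAX(amount)
-----------
3727.85    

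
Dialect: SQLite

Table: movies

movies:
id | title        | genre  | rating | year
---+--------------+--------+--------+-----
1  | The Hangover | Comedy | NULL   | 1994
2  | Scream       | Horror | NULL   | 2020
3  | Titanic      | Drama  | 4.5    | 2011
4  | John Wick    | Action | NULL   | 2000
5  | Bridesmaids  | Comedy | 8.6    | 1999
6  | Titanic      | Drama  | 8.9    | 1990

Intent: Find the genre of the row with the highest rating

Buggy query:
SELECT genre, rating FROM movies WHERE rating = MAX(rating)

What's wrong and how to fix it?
Bug: WHERE is evaluated per row; an aggregate over the whole table isn't defined there

Fix: Wrap MAX in a scalar subquery so WHERE compares against a single value

Corrected query:
SELECT genre, rating FROM movies WHERE rating = (SELECT MAX(rating) FROM movies)

Result:
genre | rating
------+-------
Drama | 8.9   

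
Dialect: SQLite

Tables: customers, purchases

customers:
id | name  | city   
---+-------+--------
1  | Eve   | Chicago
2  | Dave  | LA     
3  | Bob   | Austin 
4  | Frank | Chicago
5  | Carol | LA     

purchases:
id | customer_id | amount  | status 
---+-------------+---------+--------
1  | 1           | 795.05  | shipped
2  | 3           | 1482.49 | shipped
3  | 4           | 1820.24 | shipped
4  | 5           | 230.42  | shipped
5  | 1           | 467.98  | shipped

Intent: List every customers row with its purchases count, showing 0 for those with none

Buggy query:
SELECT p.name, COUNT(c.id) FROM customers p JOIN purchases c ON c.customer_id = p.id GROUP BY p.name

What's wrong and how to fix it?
Bug: INNER JOIN drops customers rows that have no matching purchases rows

Fix: Use LEFT JOIN so parents without children still appear (COUNT(c.id) gives 0)

Corrected query:
SELECT p.name, COUNT(c.id) FROM customers p LEFT JOIN purchases c ON c.customer_id = p.id GROUP BY p.name

Result:
name  | COUNT(c.id)
------+------------
Bob   | 1          
Carol | 1          
Dave  | 0          
Eve   | 2          
Frank | 1          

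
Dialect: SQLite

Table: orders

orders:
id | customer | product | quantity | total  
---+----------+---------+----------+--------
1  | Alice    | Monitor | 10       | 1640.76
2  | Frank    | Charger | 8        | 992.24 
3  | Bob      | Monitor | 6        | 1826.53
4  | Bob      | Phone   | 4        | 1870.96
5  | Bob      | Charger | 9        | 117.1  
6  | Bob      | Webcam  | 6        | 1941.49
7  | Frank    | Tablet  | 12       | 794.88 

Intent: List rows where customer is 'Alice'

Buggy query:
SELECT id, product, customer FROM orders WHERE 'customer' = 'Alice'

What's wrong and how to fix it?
Bug: Single quotes denote string literals in SQL; the column name is being compared as a constant string

Fix: Reference the column as customer without single quotes

Corrected query:
SELECT id, product, customer FROM orders WHERE customer = 'Alice'

Result:
id | product | customer
---+---------+---------
1  | Monitor | Alice   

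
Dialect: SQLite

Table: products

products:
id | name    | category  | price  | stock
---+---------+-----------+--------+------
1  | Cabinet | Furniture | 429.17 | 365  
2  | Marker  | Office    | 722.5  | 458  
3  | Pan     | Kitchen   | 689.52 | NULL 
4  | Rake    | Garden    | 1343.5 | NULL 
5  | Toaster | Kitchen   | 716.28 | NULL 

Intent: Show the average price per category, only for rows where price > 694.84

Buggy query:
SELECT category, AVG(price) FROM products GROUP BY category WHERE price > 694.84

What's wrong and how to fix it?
Bug: WHERE cannot follow GROUP BY

Fix: Move the WHERE clause before GROUP BY

Corrected query:
SELECT category, AVG(price) FROM products WHERE price > 694.84 GROUP BY category

Result:
category | AVG(price)
---------+-----------
Garden   | 1343.5    
Kitchen  | 716.28    
Office   | 722.5     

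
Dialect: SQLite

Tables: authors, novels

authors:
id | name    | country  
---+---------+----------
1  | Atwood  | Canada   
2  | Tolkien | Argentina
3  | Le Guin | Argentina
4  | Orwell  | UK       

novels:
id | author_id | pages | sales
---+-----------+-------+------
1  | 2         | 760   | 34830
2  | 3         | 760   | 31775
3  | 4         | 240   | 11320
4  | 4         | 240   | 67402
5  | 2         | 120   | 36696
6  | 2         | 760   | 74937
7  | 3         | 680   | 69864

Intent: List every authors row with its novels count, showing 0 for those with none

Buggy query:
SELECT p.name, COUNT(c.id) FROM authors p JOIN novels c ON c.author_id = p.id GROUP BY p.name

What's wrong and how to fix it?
Bug: An inner join excludes parents with zero children

Fix: Use LEFT JOIN so parents without children still appear (COUNT(c.id) gives 0)

Corrected query:
SELECT p.name, COUNT(c.id) FROM authors p LEFT JOIN novels c ON c.author_id = p.id GROUP BY p.name

Result:
name    | COUNT(c.id)
--------+------------
Atwood  | 0          
Le Guin | 2          
Orwell  | 2          
Tolkien | 3          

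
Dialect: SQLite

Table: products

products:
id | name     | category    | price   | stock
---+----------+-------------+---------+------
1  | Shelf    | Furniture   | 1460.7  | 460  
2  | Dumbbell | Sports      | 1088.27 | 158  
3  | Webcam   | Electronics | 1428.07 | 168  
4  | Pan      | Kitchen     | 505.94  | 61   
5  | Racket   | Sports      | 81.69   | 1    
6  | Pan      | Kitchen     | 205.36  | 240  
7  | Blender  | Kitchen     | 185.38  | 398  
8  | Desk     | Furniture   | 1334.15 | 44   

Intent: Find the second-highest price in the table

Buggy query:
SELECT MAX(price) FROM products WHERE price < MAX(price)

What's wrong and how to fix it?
Bug: The inner MAX is an aggregate inside WHERE, which is not allowed

Fix: Compute the overall MAX in a subquery, then take MAX of rows below it

Corrected query:
SELECT MAX(price) FROM products WHERE price < (SELECT MAX(price) FROM products)

Result:
MAX(price)
----------
1428.07   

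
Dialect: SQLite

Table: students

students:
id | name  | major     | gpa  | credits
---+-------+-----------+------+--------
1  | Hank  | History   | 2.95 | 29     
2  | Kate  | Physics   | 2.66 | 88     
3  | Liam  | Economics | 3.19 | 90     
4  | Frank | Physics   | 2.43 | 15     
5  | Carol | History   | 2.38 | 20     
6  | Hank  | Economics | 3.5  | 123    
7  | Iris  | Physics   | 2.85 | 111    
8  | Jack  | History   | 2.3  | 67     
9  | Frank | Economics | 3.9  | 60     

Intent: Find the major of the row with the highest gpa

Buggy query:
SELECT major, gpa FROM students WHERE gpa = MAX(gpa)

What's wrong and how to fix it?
Bug: WHERE is evaluated per row; an aggregate over the whole table isn't defined there

Fix: Wrap MAX in a scalar subquery so WHERE compares against a single value

Corrected query:
SELECT major, gpa FROM students WHERE gpa = (SELECT MAX(gpa) FROM students)

Result:
major     | gpa
----------+----
Economics | 3.9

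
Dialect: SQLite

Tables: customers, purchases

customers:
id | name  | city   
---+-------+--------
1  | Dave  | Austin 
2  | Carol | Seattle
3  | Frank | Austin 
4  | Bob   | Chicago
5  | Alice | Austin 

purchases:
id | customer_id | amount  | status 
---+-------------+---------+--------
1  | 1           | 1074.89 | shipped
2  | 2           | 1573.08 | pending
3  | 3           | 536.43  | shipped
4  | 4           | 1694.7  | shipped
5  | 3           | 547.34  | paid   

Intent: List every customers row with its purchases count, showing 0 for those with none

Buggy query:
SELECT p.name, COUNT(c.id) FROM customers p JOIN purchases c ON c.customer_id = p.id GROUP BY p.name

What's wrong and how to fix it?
Bug: An inner join excludes parents with zero children

Fix: Use LEFT JOIN so parents without children still appear (COUNT(c.id) gives 0)

Corrected query:
SELECT p.name, COUNT(c.id) FROM customers p LEFT JOIN purchases c ON c.customer_id = p.id GROUP BY p.name

Result:
name  | COUNT(c.id)
------+------------
Alice | 0          
Bob   | 1          
Carol | 1          
Dave  | 1          
Frank | 2          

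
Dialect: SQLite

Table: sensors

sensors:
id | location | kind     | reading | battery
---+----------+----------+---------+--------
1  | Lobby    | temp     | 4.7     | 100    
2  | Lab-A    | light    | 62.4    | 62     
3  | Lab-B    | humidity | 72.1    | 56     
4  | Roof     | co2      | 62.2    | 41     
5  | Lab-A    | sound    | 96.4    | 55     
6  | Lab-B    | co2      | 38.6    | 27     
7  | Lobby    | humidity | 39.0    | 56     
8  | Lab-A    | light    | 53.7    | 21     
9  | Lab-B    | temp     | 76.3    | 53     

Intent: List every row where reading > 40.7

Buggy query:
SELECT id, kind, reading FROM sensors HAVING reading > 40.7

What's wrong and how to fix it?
Bug: HAVING filters the output of aggregation, but this query has no GROUP BY and no aggregate functions, so SQLite rejects it (HAVING clause on a non-aggregate query); the condition here is per row

Fix: Use WHERE for row-level filtering

Corrected query:
SELECT id, kind, reading FROM sensors WHERE reading > 40.7

Result:
id | kind     | reading
---+----------+--------
2  | light    | 62.4   
3  | humidity | 72.1   
4  | co2      | 62.2   
5  | sound    | 96.4   
8  | light    | 53.7   
9  | temp     | 76.3   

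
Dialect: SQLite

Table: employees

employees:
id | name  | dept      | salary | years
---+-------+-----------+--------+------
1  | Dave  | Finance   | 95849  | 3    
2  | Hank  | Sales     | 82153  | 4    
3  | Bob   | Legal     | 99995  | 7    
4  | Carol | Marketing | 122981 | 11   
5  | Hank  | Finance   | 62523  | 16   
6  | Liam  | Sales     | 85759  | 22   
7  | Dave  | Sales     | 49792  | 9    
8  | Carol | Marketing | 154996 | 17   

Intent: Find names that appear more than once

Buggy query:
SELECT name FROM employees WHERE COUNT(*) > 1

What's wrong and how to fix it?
Bug: WHERE can't reference COUNT(*); aggregates are computed after WHERE

Fix: Group first, then use HAVING for the count condition

Corrected query:
SELECT name FROM employees GROUP BY name HAVING COUNT(*) > 1

Result:
name 
-----
Carol
Dave 
Hank 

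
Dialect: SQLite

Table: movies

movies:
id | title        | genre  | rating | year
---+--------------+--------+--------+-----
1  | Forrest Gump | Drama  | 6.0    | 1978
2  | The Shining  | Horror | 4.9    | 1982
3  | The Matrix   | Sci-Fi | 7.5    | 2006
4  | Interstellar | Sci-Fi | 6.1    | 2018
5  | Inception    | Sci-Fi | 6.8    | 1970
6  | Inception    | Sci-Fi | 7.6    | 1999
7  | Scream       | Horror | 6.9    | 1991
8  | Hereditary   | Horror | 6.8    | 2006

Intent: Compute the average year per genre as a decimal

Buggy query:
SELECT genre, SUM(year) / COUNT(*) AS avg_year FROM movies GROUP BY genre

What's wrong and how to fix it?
Bug: Both operands are integers, so '/' performs integer division and truncates

Fix: Multiply by 1.0 (or CAST to REAL) to force floating-point division

Corrected query:
SELECT genre, SUM(year) * 1.0 / COUNT(*) AS avg_year FROM movies GROUP BY genre

Result:
genre  | avg_year
-------+---------
Drama  | 1978    
Horror | 1993    
Sci-Fi | 1998.25 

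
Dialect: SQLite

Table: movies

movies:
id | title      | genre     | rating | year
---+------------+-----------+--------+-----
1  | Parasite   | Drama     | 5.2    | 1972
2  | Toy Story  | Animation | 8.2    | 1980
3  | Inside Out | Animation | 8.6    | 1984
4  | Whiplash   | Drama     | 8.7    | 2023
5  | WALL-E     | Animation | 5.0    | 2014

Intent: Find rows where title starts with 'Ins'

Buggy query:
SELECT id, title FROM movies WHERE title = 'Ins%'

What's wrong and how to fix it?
Bug: Wildcards only work with LIKE; '=' treats '%' as a literal character

Fix: Use LIKE for wildcard pattern matching

Corrected query:
SELECT id, title FROM movies WHERE title LIKE 'Ins%'

Result:
id | title     
---+-----------
3  | Inside Out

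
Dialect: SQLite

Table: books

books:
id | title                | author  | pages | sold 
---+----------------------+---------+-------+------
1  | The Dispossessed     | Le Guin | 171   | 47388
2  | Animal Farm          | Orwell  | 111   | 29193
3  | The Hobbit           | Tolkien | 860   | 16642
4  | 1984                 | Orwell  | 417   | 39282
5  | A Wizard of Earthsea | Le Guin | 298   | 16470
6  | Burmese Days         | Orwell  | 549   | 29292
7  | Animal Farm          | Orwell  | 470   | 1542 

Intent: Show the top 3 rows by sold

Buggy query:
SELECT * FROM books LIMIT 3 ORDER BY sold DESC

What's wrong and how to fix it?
Bug: LIMIT must come after ORDER BY

Fix: Swap the clauses: ORDER BY first, then LIMIT

Corrected query:
SELECT * FROM books ORDER BY sold DESC LIMIT 3

Result:
id | title            | author  | pages | sold 
---+------------------+---------+-------+------
1  | The Dispossessed | Le Guin | 171   | 47388
4  | 1984             | Orwell  | 417   | 39282
6  | Burmese Days     | Orwell  | 549   | 29292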